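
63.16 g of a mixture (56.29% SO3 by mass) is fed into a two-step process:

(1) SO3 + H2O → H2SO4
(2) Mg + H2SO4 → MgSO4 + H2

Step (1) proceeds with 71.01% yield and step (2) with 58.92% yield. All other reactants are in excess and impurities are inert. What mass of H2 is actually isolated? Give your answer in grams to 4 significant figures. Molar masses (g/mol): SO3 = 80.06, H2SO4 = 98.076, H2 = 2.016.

0.3746 g

Pure SO3 = 63.16 × 0.5629 = 35.553 g.
n(SO3) = 35.553 / 80.06 = 0.44408 mol.
Step 1 (SO3:H2SO4 = 1:1): theoretical n(H2SO4) = 0.44408 mol; at 71.01% yield, n(H2SO4) = 0.31534 mol.
Step 2 (H2SO4:H2 = 1:1): theoretical n(H2) = 0.31534 mol, so theoretical mass = 0.31534 × 2.016 = 0.63572 g.
At 58.92% yield, actual mass of H2 = 0.63572 × 0.5892 = 0.37457 g.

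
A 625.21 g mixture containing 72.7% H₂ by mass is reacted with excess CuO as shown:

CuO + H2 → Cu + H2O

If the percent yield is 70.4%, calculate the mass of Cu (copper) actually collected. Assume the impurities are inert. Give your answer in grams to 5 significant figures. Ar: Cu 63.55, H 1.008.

Pure H2 available = 625.21 g × 0.727 = 454.528 g.
M(H2) = 2(1.008) = 2.016 g/mol.
M(Cu) = 63.55 g/mol.
n(H2) = 454.528 g / 2.016 g/mol = 225.460 mol.
From the equation the H2:Cu mole ratio is 1:1, so n(Cu) = 225.460 × 1/1 = 225.460 mol.
Mass of Cu = 225.460 mol × 63.55 g/mol = 14328.0 g.
Actual mass collected = 14328.0 g × 0.704 = 10086.9 g.

10087 g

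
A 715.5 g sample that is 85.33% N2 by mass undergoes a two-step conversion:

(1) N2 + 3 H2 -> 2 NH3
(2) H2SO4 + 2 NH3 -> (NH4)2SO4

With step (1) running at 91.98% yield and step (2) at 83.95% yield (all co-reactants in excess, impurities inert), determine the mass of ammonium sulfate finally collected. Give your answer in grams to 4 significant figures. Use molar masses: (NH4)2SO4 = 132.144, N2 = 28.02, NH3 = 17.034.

2223 g

Pure N2 = 715.5 × 0.8533 = 610.54 g.
n(N2) = 610.54 / 28.02 = 21.789 mol.
Step 1 (N2:NH3 = 1:2): theoretical n(NH3) = 43.579 mol; at 91.98% yield, n(NH3) = 40.084 mol.
Step 2 (NH3:(NH4)2SO4 = 2:1): theoretical n((NH4)2SO4) = 20.042 mol, so theoretical mass = 20.042 × 132.144 = 2648.4 g.
At 83.95% yield, actual mass of (NH4)2SO4 = 2648.4 × 0.8395 = 2223.3 g.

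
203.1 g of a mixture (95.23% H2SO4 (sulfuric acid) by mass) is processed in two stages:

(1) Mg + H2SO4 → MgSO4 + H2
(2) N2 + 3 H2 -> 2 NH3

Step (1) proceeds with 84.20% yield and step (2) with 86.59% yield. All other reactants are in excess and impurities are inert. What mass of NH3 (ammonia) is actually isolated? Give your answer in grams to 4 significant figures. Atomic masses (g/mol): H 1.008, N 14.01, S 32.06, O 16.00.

16.33 g

Pure H2SO4 = 203.1 × 0.9523 = 193.41 g.
M(H2SO4) = 2(1.008) + 32.06 + 4(16.00) = 98.076 g/mol.
M(NH3) = 14.01 + 3(1.008) = 17.034 g/mol.
n(H2SO4) = 193.41 / 98.076 = 1.9721 mol.
Step 1 (H2SO4:H2 = 1:1): theoretical n(H2) = 1.9721 mol; at 84.20% yield, n(H2) = 1.6605 mol.
Step 2 (H2:NH3 = 3:2): theoretical n(NH3) = 1.1070 mol, so theoretical mass = 1.1070 × 17.034 = 18.856 g.
At 86.59% yield, actual mass of NH3 = 18.856 × 0.8659 = 16.328 g.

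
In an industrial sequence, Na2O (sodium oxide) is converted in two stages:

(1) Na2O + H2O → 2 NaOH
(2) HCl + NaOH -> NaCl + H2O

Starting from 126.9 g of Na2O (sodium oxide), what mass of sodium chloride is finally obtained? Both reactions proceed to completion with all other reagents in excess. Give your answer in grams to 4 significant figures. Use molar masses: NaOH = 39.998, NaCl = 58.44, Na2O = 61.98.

239.3 g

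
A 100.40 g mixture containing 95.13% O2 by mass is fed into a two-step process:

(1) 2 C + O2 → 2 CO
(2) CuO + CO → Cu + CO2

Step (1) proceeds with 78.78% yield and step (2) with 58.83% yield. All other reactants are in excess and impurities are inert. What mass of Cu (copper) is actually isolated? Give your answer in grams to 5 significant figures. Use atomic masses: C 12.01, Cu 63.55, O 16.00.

175.82 g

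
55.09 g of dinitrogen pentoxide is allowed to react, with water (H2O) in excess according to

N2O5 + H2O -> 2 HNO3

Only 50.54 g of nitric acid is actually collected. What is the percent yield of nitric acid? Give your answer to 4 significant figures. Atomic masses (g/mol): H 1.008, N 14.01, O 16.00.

78.63 %

M(N2O5) = 2(14.01) + 5(16.00) = 108.02 g/mol.
M(HNO3) = 1.008 + 14.01 + 3(16.00) = 63.018 g/mol.
n(N2O5) = 55.090 g / 108.02 g/mol = 0.51000 mol.
From the equation the N2O5:HNO3 mole ratio is 1:2, so n(HNO3) = 0.51000 × 2/1 = 1.0200 mol.
Mass of HNO3 = 1.0200 mol × 63.018 g/mol = 64.278 g.
This is the theoretical yield. Percent yield = 50.54 g / 64.278 g × 100% = 78.627%.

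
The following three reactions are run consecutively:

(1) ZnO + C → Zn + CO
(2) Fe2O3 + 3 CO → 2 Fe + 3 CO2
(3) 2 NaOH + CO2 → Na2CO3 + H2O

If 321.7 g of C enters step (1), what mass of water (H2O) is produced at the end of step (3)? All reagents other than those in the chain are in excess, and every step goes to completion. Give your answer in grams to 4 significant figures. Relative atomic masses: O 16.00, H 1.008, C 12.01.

482.6 g

M(C) = 12.01 g/mol.
M(H2O) = 2(1.008) + 16.00 = 18.016 g/mol.
n(C) = 321.7 / 12.01 = 26.786 mol.
Reaction (1): C→CO ratio 1:1 ⇒ n(CO) = 26.786 mol.
Reaction (2): CO→CO2 ratio 3:3 ⇒ n(CO2) = 26.786 mol.
Reaction (3): CO2→H2O ratio 1:1 ⇒ n(H2O) = 26.786 mol.
Mass of H2O = 26.786 × 18.016 = 482.58 g.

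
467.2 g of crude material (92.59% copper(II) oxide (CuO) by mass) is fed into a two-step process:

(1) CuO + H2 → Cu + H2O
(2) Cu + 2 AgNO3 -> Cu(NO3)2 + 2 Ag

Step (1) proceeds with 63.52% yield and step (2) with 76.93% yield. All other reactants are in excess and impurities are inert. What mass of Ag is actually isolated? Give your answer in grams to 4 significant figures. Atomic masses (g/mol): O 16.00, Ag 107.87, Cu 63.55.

573.3 g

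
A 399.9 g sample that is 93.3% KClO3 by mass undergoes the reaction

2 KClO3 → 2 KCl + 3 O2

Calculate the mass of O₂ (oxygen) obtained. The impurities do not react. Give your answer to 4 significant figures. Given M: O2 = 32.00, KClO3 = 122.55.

146.1 g

Mass of pure KClO3 = 399.9 g × 0.933 = 373.11 g.
n(KClO3) = 373.11 g / 122.55 g/mol = 3.0445 mol.
From the equation the KClO3:O2 mole ratio is 2:3, so n(O2) = 3.0445 × 3/2 = 4.5668 mol.
Mass of O2 = 4.5668 mol × 32.00 g/mol = 146.14 g.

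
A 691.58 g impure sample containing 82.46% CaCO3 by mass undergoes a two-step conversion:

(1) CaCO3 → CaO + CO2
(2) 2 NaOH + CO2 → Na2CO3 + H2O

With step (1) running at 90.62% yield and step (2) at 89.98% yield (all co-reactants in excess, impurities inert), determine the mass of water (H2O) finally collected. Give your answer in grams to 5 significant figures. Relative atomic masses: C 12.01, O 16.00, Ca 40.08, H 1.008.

Pure CaCO3 = 691.58 × 0.8246 = 570.277 g.
M(CaCO3) = 40.08 + 12.01 + 3(16.00) = 100.09 g/mol.
M(H2O) = 2(1.008) + 16.00 = 18.016 g/mol.
n(CaCO3) = 570.277 / 100.09 = 5.69764 mol.
Step 1 (CaCO3:CO2 = 1:1): theoretical n(CO2) = 5.69764 mol; at 90.62% yield, n(CO2) = 5.16320 mol.
Step 2 (CO2:H2O = 1:1): theoretical n(H2O) = 5.16320 mol, so theoretical mass = 5.16320 × 18.016 = 93.0202 g.
At 89.98% yield, actual mass of H2O = 93.0202 × 0.8998 = 83.6996 g.

83.700 g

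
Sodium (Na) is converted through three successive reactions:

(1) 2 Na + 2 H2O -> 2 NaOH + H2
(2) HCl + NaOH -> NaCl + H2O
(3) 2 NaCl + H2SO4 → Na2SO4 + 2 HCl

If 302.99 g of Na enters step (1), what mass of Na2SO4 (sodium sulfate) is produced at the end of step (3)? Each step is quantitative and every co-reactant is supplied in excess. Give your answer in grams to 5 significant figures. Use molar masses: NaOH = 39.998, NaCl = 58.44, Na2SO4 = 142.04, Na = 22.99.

935.99 g

n(Na) = 302.99 / 22.99 = 13.1792 mol.
Reaction (1): Na→NaOH ratio 2:2 ⇒ n(NaOH) = 13.1792 mol.
Reaction (2): NaOH→NaCl ratio 1:1 ⇒ n(NaCl) = 13.1792 mol.
Reaction (3): NaCl→Na2SO4 ratio 2:1 ⇒ n(Na2SO4) = 6.58960 mol.
Mass of Na2SO4 = 6.58960 × 142.04 = 935.987 g.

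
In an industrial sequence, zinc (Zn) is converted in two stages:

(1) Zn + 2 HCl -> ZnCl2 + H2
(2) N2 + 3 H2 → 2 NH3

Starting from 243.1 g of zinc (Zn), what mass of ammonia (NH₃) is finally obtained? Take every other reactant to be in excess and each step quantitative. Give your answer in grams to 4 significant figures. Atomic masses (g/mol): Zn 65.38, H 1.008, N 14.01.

M(Zn) = 65.38 g/mol.
M(NH3) = 14.01 + 3(1.008) = 17.034 g/mol.
n(Zn) = 243.10 / 65.38 = 3.7183 mol.
Step 1 gives a 1:1 ratio of Zn to H2, so n(H2) = 3.7183 mol.
In step 2 the H2:NH3 ratio is 3:2, so n(NH3) = 2.4788 mol.
Mass of NH3 = 2.4788 × 17.034 = 42.225 g.

42.22 g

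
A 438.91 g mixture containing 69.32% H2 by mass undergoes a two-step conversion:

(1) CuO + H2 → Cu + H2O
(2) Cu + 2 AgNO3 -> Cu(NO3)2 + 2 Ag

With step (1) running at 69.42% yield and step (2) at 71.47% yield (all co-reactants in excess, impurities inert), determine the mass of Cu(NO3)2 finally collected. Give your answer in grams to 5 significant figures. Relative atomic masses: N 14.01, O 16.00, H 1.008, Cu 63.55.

14045 g

Pure H2 = 438.91 × 0.6932 = 304.252 g.
M(H2) = 2(1.008) = 2.016 g/mol.
M(Cu(NO3)2) = 63.55 + 2(14.01) + 6(16.00) = 187.57 g/mol.
n(H2) = 304.252 / 2.016 = 150.919 mol.
Step 1 (H2:Cu = 1:1): theoretical n(Cu) = 150.919 mol; at 69.42% yield, n(Cu) = 104.768 mol.
Step 2 (Cu:Cu(NO3)2 = 1:1): theoretical n(Cu(NO3)2) = 104.768 mol, so theoretical mass = 104.768 × 187.57 = 19651.3 g.
At 71.47% yield, actual mass of Cu(NO3)2 = 19651.3 × 0.7147 = 14044.8 g.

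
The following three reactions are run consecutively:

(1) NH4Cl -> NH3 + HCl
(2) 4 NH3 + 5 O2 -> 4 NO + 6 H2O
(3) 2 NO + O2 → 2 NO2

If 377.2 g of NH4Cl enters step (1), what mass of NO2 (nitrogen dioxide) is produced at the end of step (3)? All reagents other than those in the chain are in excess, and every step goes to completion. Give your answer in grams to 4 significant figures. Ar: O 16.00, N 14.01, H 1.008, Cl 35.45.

324.4 g

M(NH4Cl) = 14.01 + 4(1.008) + 35.45 = 53.492 g/mol.
M(NO2) = 14.01 + 2(16.00) = 46.01 g/mol.
n(NH4Cl) = 377.2 / 53.492 = 7.0515 mol.
Reaction (1): NH4Cl→NH3 ratio 1:1 ⇒ n(NH3) = 7.0515 mol.
Reaction (2): NH3→NO ratio 4:4 ⇒ n(NO) = 7.0515 mol.
Reaction (3): NO→NO2 ratio 2:2 ⇒ n(NO2) = 7.0515 mol.
Mass of NO2 = 7.0515 × 46.01 = 324.44 g.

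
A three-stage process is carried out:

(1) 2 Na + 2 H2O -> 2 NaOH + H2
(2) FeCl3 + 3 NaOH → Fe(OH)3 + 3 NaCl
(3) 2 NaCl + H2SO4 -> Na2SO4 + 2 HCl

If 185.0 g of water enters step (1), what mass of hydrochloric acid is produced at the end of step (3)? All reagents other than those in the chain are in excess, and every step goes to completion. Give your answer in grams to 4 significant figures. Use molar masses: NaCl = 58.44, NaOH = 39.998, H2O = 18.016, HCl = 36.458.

374.4 g

n(H2O) = 185.0 / 18.016 = 10.269 mol.
Reaction (1): H2O→NaOH ratio 2:2 ⇒ n(NaOH) = 10.269 mol.
Reaction (2): NaOH→NaCl ratio 3:3 ⇒ n(NaCl) = 10.269 mol.
Reaction (3): NaCl→HCl ratio 2:2 ⇒ n(HCl) = 10.269 mol.
Mass of HCl = 10.269 × 36.458 = 374.37 g.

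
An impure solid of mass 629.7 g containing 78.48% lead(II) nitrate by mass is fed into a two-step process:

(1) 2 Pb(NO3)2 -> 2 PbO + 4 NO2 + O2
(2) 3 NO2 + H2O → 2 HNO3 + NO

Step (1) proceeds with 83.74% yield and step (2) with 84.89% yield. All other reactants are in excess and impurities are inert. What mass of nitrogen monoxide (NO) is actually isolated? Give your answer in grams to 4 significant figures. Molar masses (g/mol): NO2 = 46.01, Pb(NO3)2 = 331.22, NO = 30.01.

Pure Pb(NO3)2 = 629.7 × 0.7848 = 494.19 g.
n(Pb(NO3)2) = 494.19 / 331.22 = 1.4920 mol.
Step 1 (Pb(NO3)2:NO2 = 2:4): theoretical n(NO2) = 2.9841 mol; at 83.74% yield, n(NO2) = 2.4988 mol.
Step 2 (NO2:NO = 3:1): theoretical n(NO) = 0.83295 mol, so theoretical mass = 0.83295 × 30.01 = 24.997 g.
At 84.89% yield, actual mass of NO = 24.997 × 0.8489 = 21.220 g.

21.22 g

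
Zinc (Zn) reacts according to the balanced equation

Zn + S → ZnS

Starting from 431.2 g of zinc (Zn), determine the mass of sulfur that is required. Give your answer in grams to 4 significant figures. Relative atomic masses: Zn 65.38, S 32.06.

M(Zn) = 65.38 g/mol.
M(S) = 32.06 g/mol.
n(Zn) = 431.20 g / 65.38 g/mol = 6.5953 mol.
From the equation the Zn:S mole ratio is 1:1, so n(S) = 6.5953 × 1/1 = 6.5953 mol.
Mass of S = 6.5953 mol × 32.06 g/mol = 211.44 g.

211.4 g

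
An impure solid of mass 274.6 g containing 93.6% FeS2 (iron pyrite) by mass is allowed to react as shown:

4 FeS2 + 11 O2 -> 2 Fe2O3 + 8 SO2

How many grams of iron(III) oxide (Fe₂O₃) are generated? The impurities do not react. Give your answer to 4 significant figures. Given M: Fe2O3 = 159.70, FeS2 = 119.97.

Mass of pure FeS2 = 274.6 g × 0.936 = 257.03 g.
n(FeS2) = 257.03 g / 119.97 g/mol = 2.1424 mol.
From the equation the FeS2:Fe2O3 mole ratio is 4:2, so n(Fe2O3) = 2.1424 × 2/4 = 1.0712 mol.
Mass of Fe2O3 = 1.0712 mol × 159.70 g/mol = 171.07 g.

171.1 g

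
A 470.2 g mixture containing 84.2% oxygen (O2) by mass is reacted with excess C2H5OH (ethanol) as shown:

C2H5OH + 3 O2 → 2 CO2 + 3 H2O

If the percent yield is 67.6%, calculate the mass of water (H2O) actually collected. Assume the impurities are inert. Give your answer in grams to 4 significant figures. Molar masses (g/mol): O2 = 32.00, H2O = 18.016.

Pure O2 available = 470.2 g × 0.842 = 395.91 g.
n(O2) = 395.91 g / 32.00 g/mol = 12.372 mol.
From the equation the O2:H2O mole ratio is 3:3, so n(H2O) = 12.372 × 3/3 = 12.372 mol.
Mass of H2O = 12.372 mol × 18.016 g/mol = 222.90 g.
Actual mass collected = 222.90 g × 0.676 = 150.68 g.

150.7 g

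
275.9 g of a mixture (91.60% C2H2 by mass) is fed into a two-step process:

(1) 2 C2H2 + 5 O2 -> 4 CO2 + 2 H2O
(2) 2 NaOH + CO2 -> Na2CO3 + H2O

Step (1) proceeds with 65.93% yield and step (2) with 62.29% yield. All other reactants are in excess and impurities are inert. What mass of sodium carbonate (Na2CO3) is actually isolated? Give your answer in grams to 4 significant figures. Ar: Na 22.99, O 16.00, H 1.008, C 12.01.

845.0 g

Pure C2H2 = 275.9 × 0.9160 = 252.72 g.
M(C2H2) = 2(12.01) + 2(1.008) = 26.036 g/mol.
M(Na2CO3) = 2(22.99) + 12.01 + 3(16.00) = 105.99 g/mol.
n(C2H2) = 252.72 / 26.036 = 9.7067 mol.
Step 1 (C2H2:CO2 = 2:4): theoretical n(CO2) = 19.413 mol; at 65.93% yield, n(CO2) = 12.799 mol.
Step 2 (CO2:Na2CO3 = 1:1): theoretical n(Na2CO3) = 12.799 mol, so theoretical mass = 12.799 × 105.99 = 1356.6 g.
At 62.29% yield, actual mass of Na2CO3 = 1356.6 × 0.6229 = 845.02 g.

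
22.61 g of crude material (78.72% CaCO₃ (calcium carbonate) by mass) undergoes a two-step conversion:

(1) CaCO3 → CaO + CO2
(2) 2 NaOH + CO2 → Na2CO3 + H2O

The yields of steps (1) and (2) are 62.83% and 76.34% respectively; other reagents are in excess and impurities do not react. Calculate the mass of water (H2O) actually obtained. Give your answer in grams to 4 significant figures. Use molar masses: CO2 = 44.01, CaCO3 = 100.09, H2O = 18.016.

Pure CaCO3 = 22.61 × 0.7872 = 17.799 g.
n(CaCO3) = 17.799 / 100.09 = 0.17783 mol.
Step 1 (CaCO3:CO2 = 1:1): theoretical n(CO2) = 0.17783 mol; at 62.83% yield, n(CO2) = 0.11173 mol.
Step 2 (CO2:H2O = 1:1): theoretical n(H2O) = 0.11173 mol, so theoretical mass = 0.11173 × 18.016 = 2.0129 g.
At 76.34% yield, actual mass of H2O = 2.0129 × 0.7634 = 1.5366 g.

1.537 g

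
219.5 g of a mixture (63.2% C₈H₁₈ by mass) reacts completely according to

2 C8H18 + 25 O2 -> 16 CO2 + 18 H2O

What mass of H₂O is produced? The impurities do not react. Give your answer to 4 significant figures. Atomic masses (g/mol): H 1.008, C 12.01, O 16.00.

Mass of pure C8H18 = 219.5 g × 0.632 = 138.72 g.
M(C8H18) = 8(12.01) + 18(1.008) = 114.224 g/mol.
M(H2O) = 2(1.008) + 16.00 = 18.016 g/mol.
n(C8H18) = 138.72 g / 114.224 g/mol = 1.2145 mol.
From the equation the C8H18:H2O mole ratio is 2:18, so n(H2O) = 1.2145 × 18/2 = 10.930 mol.
Mass of H2O = 10.930 mol × 18.016 g/mol = 196.92 g.

196.9 g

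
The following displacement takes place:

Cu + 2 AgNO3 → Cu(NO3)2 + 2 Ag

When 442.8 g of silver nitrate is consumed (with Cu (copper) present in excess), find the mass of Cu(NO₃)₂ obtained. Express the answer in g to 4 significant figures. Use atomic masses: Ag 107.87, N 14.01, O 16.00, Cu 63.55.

244.5 g

M(AgNO3) = 107.87 + 14.01 + 3(16.00) = 169.88 g/mol.
M(Cu(NO3)2) = 63.55 + 2(14.01) + 6(16.00) = 187.57 g/mol.
n(AgNO3) = 442.80 g / 169.88 g/mol = 2.6065 mol.
From the equation the AgNO3:Cu(NO3)2 mole ratio is 2:1, so n(Cu(NO3)2) = 2.6065 × 1/2 = 1.3033 mol.
Mass of Cu(NO3)2 = 1.3033 mol × 187.57 g/mol = 244.45 g.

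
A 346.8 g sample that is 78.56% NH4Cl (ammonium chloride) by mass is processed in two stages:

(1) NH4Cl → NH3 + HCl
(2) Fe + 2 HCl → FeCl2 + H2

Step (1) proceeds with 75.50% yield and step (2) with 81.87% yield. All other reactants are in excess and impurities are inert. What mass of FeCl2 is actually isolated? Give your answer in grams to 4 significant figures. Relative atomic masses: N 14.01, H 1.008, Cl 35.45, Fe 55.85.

199.5 g

Pure NH4Cl = 346.8 × 0.7856 = 272.45 g.
M(NH4Cl) = 14.01 + 4(1.008) + 35.45 = 53.492 g/mol.
M(FeCl2) = 55.85 + 2(35.45) = 126.75 g/mol.
n(NH4Cl) = 272.45 / 53.492 = 5.0932 mol.
Step 1 (NH4Cl:HCl = 1:1): theoretical n(HCl) = 5.0932 mol; at 75.50% yield, n(HCl) = 3.8454 mol.
Step 2 (HCl:FeCl2 = 2:1): theoretical n(FeCl2) = 1.9227 mol, so theoretical mass = 1.9227 × 126.75 = 243.70 g.
At 81.87% yield, actual mass of FeCl2 = 243.70 × 0.8187 = 199.52 g.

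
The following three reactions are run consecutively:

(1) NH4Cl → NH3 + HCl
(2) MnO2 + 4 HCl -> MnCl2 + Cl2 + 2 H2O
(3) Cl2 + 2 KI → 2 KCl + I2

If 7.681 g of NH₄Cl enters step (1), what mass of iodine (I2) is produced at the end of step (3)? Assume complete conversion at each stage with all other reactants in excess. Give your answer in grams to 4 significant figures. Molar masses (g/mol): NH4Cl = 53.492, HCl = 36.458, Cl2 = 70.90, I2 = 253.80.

9.111 g

n(NH4Cl) = 7.681 / 53.492 = 0.14359 mol.
Reaction (1): NH4Cl→HCl ratio 1:1 ⇒ n(HCl) = 0.14359 mol.
Reaction (2): HCl→Cl2 ratio 4:1 ⇒ n(Cl2) = 0.035898 mol.
Reaction (3): Cl2→I2 ratio 1:1 ⇒ n(I2) = 0.035898 mol.
Mass of I2 = 0.035898 × 253.80 = 9.1109 g.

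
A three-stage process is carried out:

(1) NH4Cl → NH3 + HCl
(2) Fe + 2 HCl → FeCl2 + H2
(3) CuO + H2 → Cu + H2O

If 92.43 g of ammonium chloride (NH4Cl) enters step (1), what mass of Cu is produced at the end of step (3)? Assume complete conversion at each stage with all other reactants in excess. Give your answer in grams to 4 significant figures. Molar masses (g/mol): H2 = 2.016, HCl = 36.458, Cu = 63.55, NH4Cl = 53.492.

54.90 g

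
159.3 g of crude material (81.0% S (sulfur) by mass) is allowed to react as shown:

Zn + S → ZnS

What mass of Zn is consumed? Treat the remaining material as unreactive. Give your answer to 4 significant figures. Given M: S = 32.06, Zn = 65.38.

Mass of pure S = 159.3 g × 0.810 = 129.03 g.
n(S) = 129.03 g / 32.06 g/mol = 4.0247 mol.
From the equation the S:Zn mole ratio is 1:1, so n(Zn) = 4.0247 × 1/1 = 4.0247 mol.
Mass of Zn = 4.0247 mol × 65.38 g/mol = 263.14 g.

263.1 g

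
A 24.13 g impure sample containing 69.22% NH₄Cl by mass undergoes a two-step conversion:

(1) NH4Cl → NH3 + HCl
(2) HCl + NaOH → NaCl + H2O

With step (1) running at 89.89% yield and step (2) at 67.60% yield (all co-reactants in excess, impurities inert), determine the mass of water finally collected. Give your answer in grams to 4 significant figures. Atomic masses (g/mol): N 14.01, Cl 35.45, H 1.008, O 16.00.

3.418 g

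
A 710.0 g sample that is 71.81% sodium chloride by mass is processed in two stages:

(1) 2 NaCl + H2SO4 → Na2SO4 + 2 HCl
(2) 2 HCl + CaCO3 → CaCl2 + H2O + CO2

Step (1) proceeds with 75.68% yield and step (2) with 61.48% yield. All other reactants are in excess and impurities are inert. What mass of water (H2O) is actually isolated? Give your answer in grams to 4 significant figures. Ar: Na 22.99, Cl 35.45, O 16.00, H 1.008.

Pure NaCl = 710.0 × 0.7181 = 509.85 g.
M(NaCl) = 22.99 + 35.45 = 58.44 g/mol.
M(H2O) = 2(1.008) + 16.00 = 18.016 g/mol.
n(NaCl) = 509.85 / 58.44 = 8.7243 mol.
Step 1 (NaCl:HCl = 2:2): theoretical n(HCl) = 8.7243 mol; at 75.68% yield, n(HCl) = 6.6026 mol.
Step 2 (HCl:H2O = 2:1): theoretical n(H2O) = 3.3013 mol, so theoretical mass = 3.3013 × 18.016 = 59.476 g.
At 61.48% yield, actual mass of H2O = 59.476 × 0.6148 = 36.566 g.

36.57 g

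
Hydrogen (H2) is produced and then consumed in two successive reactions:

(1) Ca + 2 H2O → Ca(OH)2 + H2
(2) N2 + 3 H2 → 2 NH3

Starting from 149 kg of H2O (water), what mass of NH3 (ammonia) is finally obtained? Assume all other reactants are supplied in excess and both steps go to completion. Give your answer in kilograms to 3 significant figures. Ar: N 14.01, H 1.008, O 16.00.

47.0 kg

M(H2O) = 2(1.008) + 16.00 = 18.016 g/mol.
M(NH3) = 14.01 + 3(1.008) = 17.034 g/mol.
149 kg = 149000 g.
n(H2O) = 149000 / 18.016 = 8270 mol.
Step 1 gives a 2:1 ratio of H2O to H2, so n(H2) = 4135 mol.
In step 2 the H2:NH3 ratio is 3:2, so n(NH3) = 2757 mol.
Mass of NH3 = 2757 × 17.034 = 46960 g = 47.0 kg.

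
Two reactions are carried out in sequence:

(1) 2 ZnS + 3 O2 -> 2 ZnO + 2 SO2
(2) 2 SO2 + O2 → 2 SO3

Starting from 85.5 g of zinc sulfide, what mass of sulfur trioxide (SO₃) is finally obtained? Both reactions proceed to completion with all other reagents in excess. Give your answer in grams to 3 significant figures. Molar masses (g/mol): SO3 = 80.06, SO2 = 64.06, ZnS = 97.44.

70.2 g

n(ZnS) = 85.50 / 97.44 = 0.8775 mol.
Step 1 gives a 2:2 ratio of ZnS to SO2, so n(SO2) = 0.8775 mol.
In step 2 the SO2:SO3 ratio is 2:2, so n(SO3) = 0.8775 mol.
Mass of SO3 = 0.8775 × 80.06 = 70.25 g.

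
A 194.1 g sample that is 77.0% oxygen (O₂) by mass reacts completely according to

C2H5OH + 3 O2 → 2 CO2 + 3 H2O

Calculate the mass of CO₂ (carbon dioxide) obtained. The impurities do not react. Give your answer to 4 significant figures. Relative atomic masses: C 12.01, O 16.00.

137.0 g

Mass of pure O2 = 194.1 g × 0.770 = 149.46 g.
M(O2) = 2(16.00) = 32.00 g/mol.
M(CO2) = 12.01 + 2(16.00) = 44.01 g/mol.
n(O2) = 149.46 g / 32.00 g/mol = 4.6705 mol.
From the equation the O2:CO2 mole ratio is 3:2, so n(CO2) = 4.6705 × 2/3 = 3.1137 mol.
Mass of CO2 = 3.1137 mol × 44.01 g/mol = 137.03 g.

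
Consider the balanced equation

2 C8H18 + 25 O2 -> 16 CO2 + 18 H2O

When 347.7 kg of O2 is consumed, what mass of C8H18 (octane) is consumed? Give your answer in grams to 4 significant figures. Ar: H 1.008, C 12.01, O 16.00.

M(O2) = 2(16.00) = 32.00 g/mol.
M(C8H18) = 8(12.01) + 18(1.008) = 114.224 g/mol.
Convert: 347.7 kg = 347700 g.
n(O2) = 347700 g / 32.00 g/mol = 10866 mol.
From the equation the O2:C8H18 mole ratio is 25:2, so n(C8H18) = 10866 × 2/25 = 869.25 mol.
Mass of C8H18 = 869.25 mol × 114.224 g/mol = 99289 g.

99290 g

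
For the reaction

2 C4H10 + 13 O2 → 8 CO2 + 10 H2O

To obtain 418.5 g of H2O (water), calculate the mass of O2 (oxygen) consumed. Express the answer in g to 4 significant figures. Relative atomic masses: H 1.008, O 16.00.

966.3 g

M(H2O) = 2(1.008) + 16.00 = 18.016 g/mol.
M(O2) = 2(16.00) = 32.00 g/mol.
n(H2O) = 418.50 g / 18.016 g/mol = 23.229 mol.
From the equation the H2O:O2 mole ratio is 10:13, so n(O2) = 23.229 × 13/10 = 30.198 mol.
Mass of O2 = 30.198 mol × 32.00 g/mol = 966.34 g.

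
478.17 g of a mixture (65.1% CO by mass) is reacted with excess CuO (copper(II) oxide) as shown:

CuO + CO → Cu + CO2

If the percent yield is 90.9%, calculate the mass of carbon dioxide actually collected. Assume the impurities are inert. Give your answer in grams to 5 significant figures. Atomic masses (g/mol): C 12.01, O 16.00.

444.60 g

Pure CO available = 478.17 g × 0.651 = 311.289 g.
M(CO) = 12.01 + 16.00 = 28.01 g/mol.
M(CO2) = 12.01 + 2(16.00) = 44.01 g/mol.
n(CO) = 311.289 g / 28.01 g/mol = 11.1135 mol.
From the equation the CO:CO2 mole ratio is 1:1, so n(CO2) = 11.1135 × 1/1 = 11.1135 mol.
Mass of CO2 = 11.1135 mol × 44.01 g/mol = 489.104 g.
Actual mass collected = 489.104 g × 0.909 = 444.596 g.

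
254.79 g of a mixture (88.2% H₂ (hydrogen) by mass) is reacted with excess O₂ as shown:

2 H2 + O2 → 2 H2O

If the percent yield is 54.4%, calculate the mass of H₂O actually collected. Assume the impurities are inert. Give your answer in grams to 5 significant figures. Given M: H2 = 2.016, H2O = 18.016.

1092.5 g

Pure H2 available = 254.79 g × 0.882 = 224.725 g.
n(H2) = 224.725 g / 2.016 g/mol = 111.471 mol.
From the equation the H2:H2O mole ratio is 2:2, so n(H2O) = 111.471 × 2/2 = 111.471 mol.
Mass of H2O = 111.471 mol × 18.016 g/mol = 2008.25 g.
Actual mass collected = 2008.25 g × 0.544 = 1092.49 g.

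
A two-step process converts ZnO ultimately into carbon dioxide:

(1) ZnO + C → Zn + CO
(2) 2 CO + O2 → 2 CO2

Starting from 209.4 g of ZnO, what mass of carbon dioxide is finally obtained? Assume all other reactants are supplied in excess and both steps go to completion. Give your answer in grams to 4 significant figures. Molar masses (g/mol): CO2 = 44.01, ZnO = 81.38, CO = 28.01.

n(ZnO) = 209.40 / 81.38 = 2.5731 mol.
Step 1 gives a 1:1 ratio of ZnO to CO, so n(CO) = 2.5731 mol.
In step 2 the CO:CO2 ratio is 2:2, so n(CO2) = 2.5731 mol.
Mass of CO2 = 2.5731 × 44.01 = 113.24 g.

113.2 g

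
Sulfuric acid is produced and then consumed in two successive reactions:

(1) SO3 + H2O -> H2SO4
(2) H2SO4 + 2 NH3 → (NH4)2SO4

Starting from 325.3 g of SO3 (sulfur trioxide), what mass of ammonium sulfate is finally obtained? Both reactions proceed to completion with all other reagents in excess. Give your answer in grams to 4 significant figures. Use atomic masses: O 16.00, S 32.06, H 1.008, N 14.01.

536.9 g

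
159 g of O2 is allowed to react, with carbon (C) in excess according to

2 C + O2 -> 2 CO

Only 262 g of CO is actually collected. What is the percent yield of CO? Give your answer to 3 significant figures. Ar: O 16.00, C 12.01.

M(O2) = 2(16.00) = 32.00 g/mol.
M(CO) = 12.01 + 16.00 = 28.01 g/mol.
n(O2) = 159.0 g / 32.00 g/mol = 4.969 mol.
From the equation the O2:CO mole ratio is 1:2, so n(CO) = 4.969 × 2/1 = 9.938 mol.
Mass of CO = 9.938 mol × 28.01 g/mol = 278.3 g.
This is the theoretical yield. Percent yield = 262 g / 278.3 g × 100% = 94.13%.

94.1 %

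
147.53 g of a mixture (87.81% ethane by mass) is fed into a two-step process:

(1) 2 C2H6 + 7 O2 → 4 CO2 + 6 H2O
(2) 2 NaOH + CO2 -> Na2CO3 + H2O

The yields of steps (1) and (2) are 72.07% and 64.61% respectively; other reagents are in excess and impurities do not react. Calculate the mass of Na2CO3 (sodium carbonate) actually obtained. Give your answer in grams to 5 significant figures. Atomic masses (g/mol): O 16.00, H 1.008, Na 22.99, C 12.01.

Pure C2H6 = 147.53 × 0.8781 = 129.546 g.
M(C2H6) = 2(12.01) + 6(1.008) = 30.068 g/mol.
M(Na2CO3) = 2(22.99) + 12.01 + 3(16.00) = 105.99 g/mol.
n(C2H6) = 129.546 / 30.068 = 4.30844 mol.
Step 1 (C2H6:CO2 = 2:4): theoretical n(CO2) = 8.61687 mol; at 72.07% yield, n(CO2) = 6.21018 mol.
Step 2 (CO2:Na2CO3 = 1:1): theoretical n(Na2CO3) = 6.21018 mol, so theoretical mass = 6.21018 × 105.99 = 658.217 g.
At 64.61% yield, actual mass of Na2CO3 = 658.217 × 0.6461 = 425.274 g.

425.27 g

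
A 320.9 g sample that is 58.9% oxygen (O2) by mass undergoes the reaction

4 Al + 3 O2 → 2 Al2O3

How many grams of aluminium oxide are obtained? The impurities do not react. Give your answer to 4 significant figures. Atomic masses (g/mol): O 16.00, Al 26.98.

401.5 g

Mass of pure O2 = 320.9 g × 0.589 = 189.01 g.
M(O2) = 2(16.00) = 32.00 g/mol.
M(Al2O3) = 2(26.98) + 3(16.00) = 101.96 g/mol.
n(O2) = 189.01 g / 32.00 g/mol = 5.9066 mol.
From the equation the O2:Al2O3 mole ratio is 3:2, so n(Al2O3) = 5.9066 × 2/3 = 3.9377 mol.
Mass of Al2O3 = 3.9377 mol × 101.96 g/mol = 401.49 g.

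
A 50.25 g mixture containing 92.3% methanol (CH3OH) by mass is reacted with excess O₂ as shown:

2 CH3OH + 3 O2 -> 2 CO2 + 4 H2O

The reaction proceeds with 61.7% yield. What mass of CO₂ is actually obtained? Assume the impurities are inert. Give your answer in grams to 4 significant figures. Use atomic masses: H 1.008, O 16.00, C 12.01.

Pure CH3OH available = 50.25 g × 0.923 = 46.381 g.
M(CH3OH) = 12.01 + 4(1.008) + 16.00 = 32.042 g/mol.
M(CO2) = 12.01 + 2(16.00) = 44.01 g/mol.
n(CH3OH) = 46.381 g / 32.042 g/mol = 1.4475 mol.
From the equation the CH3OH:CO2 mole ratio is 2:2, so n(CO2) = 1.4475 × 2/2 = 1.4475 mol.
Mass of CO2 = 1.4475 mol × 44.01 g/mol = 63.704 g.
Actual mass collected = 63.704 g × 0.617 = 39.306 g.

39.31 g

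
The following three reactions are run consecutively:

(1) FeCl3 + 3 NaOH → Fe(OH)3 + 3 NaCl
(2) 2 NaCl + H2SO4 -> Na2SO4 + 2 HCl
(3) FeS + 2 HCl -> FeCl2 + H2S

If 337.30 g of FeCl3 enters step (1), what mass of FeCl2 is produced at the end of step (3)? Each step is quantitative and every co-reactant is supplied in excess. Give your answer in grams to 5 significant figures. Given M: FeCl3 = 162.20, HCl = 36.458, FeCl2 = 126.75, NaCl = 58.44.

n(FeCl3) = 337.30 / 162.20 = 2.07953 mol.
Reaction (1): FeCl3→NaCl ratio 1:3 ⇒ n(NaCl) = 6.23859 mol.
Reaction (2): NaCl→HCl ratio 2:2 ⇒ n(HCl) = 6.23859 mol.
Reaction (3): HCl→FeCl2 ratio 2:1 ⇒ n(FeCl2) = 3.11930 mol.
Mass of FeCl2 = 3.11930 × 126.75 = 395.371 g.

395.37 g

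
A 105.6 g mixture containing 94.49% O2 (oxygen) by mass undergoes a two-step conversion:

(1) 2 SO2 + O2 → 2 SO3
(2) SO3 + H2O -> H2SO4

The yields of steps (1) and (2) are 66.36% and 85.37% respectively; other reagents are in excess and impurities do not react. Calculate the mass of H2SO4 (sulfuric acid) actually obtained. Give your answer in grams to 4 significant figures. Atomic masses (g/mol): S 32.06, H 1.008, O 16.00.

346.5 g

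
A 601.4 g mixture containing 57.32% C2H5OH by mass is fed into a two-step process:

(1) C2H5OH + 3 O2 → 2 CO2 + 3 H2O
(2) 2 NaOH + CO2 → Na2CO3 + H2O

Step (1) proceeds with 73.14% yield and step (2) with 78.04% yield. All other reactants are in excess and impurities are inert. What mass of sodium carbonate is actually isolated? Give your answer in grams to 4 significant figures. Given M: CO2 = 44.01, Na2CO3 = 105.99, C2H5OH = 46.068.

Pure C2H5OH = 601.4 × 0.5732 = 344.72 g.
n(C2H5OH) = 344.72 / 46.068 = 7.4829 mol.
Step 1 (C2H5OH:CO2 = 1:2): theoretical n(CO2) = 14.966 mol; at 73.14% yield, n(CO2) = 10.946 mol.
Step 2 (CO2:Na2CO3 = 1:1): theoretical n(Na2CO3) = 10.946 mol, so theoretical mass = 10.946 × 105.99 = 1160.2 g.
At 78.04% yield, actual mass of Na2CO3 = 1160.2 × 0.7804 = 905.39 g.

905.4 g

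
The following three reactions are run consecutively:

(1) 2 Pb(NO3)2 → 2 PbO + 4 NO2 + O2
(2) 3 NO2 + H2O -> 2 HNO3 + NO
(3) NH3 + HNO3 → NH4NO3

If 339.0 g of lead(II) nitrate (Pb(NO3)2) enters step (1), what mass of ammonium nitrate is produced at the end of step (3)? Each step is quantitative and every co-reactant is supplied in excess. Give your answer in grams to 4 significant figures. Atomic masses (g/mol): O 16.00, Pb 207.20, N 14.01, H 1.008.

M(Pb(NO3)2) = 207.20 + 2(14.01) + 6(16.00) = 331.22 g/mol.
M(NH4NO3) = 2(14.01) + 4(1.008) + 3(16.00) = 80.052 g/mol.
n(Pb(NO3)2) = 339.0 / 331.22 = 1.0235 mol.
Reaction (1): Pb(NO3)2→NO2 ratio 2:4 ⇒ n(NO2) = 2.0470 mol.
Reaction (2): NO2→HNO3 ratio 3:2 ⇒ n(HNO3) = 1.3647 mol.
Reaction (3): HNO3→NH4NO3 ratio 1:1 ⇒ n(NH4NO3) = 1.3647 mol.
Mass of NH4NO3 = 1.3647 × 80.052 = 109.24 g.

109.2 g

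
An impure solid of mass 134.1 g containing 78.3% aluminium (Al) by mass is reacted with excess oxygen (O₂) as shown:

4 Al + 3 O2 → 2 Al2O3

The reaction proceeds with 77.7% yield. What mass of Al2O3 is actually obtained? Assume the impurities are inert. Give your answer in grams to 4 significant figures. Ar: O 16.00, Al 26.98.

Pure Al available = 134.1 g × 0.783 = 105.00 g.
M(Al) = 26.98 g/mol.
M(Al2O3) = 2(26.98) + 3(16.00) = 101.96 g/mol.
n(Al) = 105.00 g / 26.98 g/mol = 3.8918 mol.
From the equation the Al:Al2O3 mole ratio is 4:2, so n(Al2O3) = 3.8918 × 2/4 = 1.9459 mol.
Mass of Al2O3 = 1.9459 mol × 101.96 g/mol = 198.40 g.
Actual mass collected = 198.40 g × 0.777 = 154.16 g.

154.2 g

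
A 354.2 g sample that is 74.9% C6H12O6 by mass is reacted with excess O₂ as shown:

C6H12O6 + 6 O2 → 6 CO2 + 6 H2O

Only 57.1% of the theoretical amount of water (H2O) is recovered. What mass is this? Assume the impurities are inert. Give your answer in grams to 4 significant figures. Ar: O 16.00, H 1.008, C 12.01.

Pure C6H12O6 available = 354.2 g × 0.749 = 265.30 g.
M(C6H12O6) = 6(12.01) + 12(1.008) + 6(16.00) = 180.156 g/mol.
M(H2O) = 2(1.008) + 16.00 = 18.016 g/mol.
n(C6H12O6) = 265.30 g / 180.156 g/mol = 1.4726 mol.
From the equation the C6H12O6:H2O mole ratio is 1:6, so n(H2O) = 1.4726 × 6/1 = 8.8355 mol.
Mass of H2O = 8.8355 mol × 18.016 g/mol = 159.18 g.
Actual mass collected = 159.18 g × 0.571 = 90.892 g.

90.89 g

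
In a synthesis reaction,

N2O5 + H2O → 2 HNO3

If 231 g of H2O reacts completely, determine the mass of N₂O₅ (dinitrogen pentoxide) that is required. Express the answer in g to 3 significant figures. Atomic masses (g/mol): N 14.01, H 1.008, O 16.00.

1390 g

M(H2O) = 2(1.008) + 16.00 = 18.016 g/mol.
M(N2O5) = 2(14.01) + 5(16.00) = 108.02 g/mol.
n(H2O) = 231.0 g / 18.016 g/mol = 12.82 mol.
From the equation the H2O:N2O5 mole ratio is 1:1, so n(N2O5) = 12.82 × 1/1 = 12.82 mol.
Mass of N2O5 = 12.82 mol × 108.02 g/mol = 1385 g.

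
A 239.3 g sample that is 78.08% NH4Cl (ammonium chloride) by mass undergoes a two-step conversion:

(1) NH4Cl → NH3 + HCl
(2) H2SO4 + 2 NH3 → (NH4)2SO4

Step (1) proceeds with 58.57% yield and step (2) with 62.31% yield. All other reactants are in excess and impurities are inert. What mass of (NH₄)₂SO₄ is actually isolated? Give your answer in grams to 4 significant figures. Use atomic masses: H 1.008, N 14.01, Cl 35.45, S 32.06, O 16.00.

Pure NH4Cl = 239.3 × 0.7808 = 186.85 g.
M(NH4Cl) = 14.01 + 4(1.008) + 35.45 = 53.492 g/mol.
M((NH4)2SO4) = 2(14.01) + 8(1.008) + 32.06 + 4(16.00) = 132.144 g/mol.
n(NH4Cl) = 186.85 / 53.492 = 3.4930 mol.
Step 1 (NH4Cl:NH3 = 1:1): theoretical n(NH3) = 3.4930 mol; at 58.57% yield, n(NH3) = 2.0458 mol.
Step 2 (NH3:(NH4)2SO4 = 2:1): theoretical n((NH4)2SO4) = 1.0229 mol, so theoretical mass = 1.0229 × 132.144 = 135.17 g.
At 62.31% yield, actual mass of (NH4)2SO4 = 135.17 × 0.6231 = 84.226 g.

84.23 g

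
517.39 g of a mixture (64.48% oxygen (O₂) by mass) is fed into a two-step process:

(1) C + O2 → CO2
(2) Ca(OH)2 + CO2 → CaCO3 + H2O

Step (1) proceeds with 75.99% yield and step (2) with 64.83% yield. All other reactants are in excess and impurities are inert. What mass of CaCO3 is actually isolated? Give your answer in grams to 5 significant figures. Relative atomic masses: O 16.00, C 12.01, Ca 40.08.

514.06 g

Pure O2 = 517.39 × 0.6448 = 333.613 g.
M(O2) = 2(16.00) = 32.00 g/mol.
M(CaCO3) = 40.08 + 12.01 + 3(16.00) = 100.09 g/mol.
n(O2) = 333.613 / 32.00 = 10.4254 mol.
Step 1 (O2:CO2 = 1:1): theoretical n(CO2) = 10.4254 mol; at 75.99% yield, n(CO2) = 7.92227 mol.
Step 2 (CO2:CaCO3 = 1:1): theoretical n(CaCO3) = 7.92227 mol, so theoretical mass = 7.92227 × 100.09 = 792.940 g.
At 64.83% yield, actual mass of CaCO3 = 792.940 × 0.6483 = 514.063 g.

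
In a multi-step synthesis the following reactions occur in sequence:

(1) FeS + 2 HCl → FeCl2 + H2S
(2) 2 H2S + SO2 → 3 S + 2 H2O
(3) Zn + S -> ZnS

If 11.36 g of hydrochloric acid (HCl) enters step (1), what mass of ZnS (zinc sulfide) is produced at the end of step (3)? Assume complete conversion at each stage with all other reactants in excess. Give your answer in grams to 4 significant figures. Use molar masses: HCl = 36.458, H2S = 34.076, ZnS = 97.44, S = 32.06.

n(HCl) = 11.36 / 36.458 = 0.31159 mol.
Reaction (1): HCl→H2S ratio 2:1 ⇒ n(H2S) = 0.15580 mol.
Reaction (2): H2S→S ratio 2:3 ⇒ n(S) = 0.23369 mol.
Reaction (3): S→ZnS ratio 1:1 ⇒ n(ZnS) = 0.23369 mol.
Mass of ZnS = 0.23369 × 97.44 = 22.771 g.

22.77 g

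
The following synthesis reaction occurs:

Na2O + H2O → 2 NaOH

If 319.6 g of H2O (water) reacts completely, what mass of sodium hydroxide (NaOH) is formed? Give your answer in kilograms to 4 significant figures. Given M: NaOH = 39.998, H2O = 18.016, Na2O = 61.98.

1.419 kg

n(H2O) = 319.60 g / 18.016 g/mol = 17.740 mol.
From the equation the H2O:NaOH mole ratio is 1:2, so n(NaOH) = 17.740 × 2/1 = 35.480 mol.
Mass of NaOH = 35.480 mol × 39.998 g/mol = 1419.1 g.
Converting to kg: 1419.1 g = 1.419 kg.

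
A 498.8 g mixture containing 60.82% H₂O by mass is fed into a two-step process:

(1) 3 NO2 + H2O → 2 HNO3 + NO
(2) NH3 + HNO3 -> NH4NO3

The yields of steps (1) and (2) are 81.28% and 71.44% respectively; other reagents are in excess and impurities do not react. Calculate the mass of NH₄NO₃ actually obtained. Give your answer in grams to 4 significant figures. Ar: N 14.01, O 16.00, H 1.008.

1565 g

Pure H2O = 498.8 × 0.6082 = 303.37 g.
M(H2O) = 2(1.008) + 16.00 = 18.016 g/mol.
M(NH4NO3) = 2(14.01) + 4(1.008) + 3(16.00) = 80.052 g/mol.
n(H2O) = 303.37 / 18.016 = 16.839 mol.
Step 1 (H2O:HNO3 = 1:2): theoretical n(HNO3) = 33.678 mol; at 81.28% yield, n(HNO3) = 27.373 mol.
Step 2 (HNO3:NH4NO3 = 1:1): theoretical n(NH4NO3) = 27.373 mol, so theoretical mass = 27.373 × 80.052 = 2191.3 g.
At 71.44% yield, actual mass of NH4NO3 = 2191.3 × 0.7144 = 1565.5 g.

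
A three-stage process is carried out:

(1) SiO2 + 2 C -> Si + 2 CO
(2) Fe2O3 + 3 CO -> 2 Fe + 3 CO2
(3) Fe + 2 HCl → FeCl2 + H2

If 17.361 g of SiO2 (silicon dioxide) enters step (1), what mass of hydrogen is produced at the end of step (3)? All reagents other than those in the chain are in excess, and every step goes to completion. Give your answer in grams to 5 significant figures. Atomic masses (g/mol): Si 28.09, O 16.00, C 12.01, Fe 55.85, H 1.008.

M(SiO2) = 28.09 + 2(16.00) = 60.09 g/mol.
M(H2) = 2(1.008) = 2.016 g/mol.
n(SiO2) = 17.361 / 60.09 = 0.288917 mol.
Reaction (1): SiO2→CO ratio 1:2 ⇒ n(CO) = 0.577833 mol.
Reaction (2): CO→Fe ratio 3:2 ⇒ n(Fe) = 0.385222 mol.
Reaction (3): Fe→H2 ratio 1:1 ⇒ n(H2) = 0.385222 mol.
Mass of H2 = 0.385222 × 2.016 = 0.776608 g.

0.77661 g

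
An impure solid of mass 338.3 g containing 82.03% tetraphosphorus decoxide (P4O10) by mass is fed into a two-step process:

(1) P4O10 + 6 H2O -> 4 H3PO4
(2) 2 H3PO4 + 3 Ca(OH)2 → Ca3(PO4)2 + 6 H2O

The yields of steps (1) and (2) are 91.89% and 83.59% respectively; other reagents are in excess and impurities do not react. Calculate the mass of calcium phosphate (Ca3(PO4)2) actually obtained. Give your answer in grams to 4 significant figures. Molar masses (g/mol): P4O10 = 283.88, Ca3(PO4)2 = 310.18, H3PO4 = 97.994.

Pure P4O10 = 338.3 × 0.8203 = 277.51 g.
n(P4O10) = 277.51 / 283.88 = 0.97755 mol.
Step 1 (P4O10:H3PO4 = 1:4): theoretical n(H3PO4) = 3.9102 mol; at 91.89% yield, n(H3PO4) = 3.5931 mol.
Step 2 (H3PO4:Ca3(PO4)2 = 2:1): theoretical n(Ca3(PO4)2) = 1.7965 mol, so theoretical mass = 1.7965 × 310.18 = 557.25 g.
At 83.59% yield, actual mass of Ca3(PO4)2 = 557.25 × 0.8359 = 465.81 g.

465.8 g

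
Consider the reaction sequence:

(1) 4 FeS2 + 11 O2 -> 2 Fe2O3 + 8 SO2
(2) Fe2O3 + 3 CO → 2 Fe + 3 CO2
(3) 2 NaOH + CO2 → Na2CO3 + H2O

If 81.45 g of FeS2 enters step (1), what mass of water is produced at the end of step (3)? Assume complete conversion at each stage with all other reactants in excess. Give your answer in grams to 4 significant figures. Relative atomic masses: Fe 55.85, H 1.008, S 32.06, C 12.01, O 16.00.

18.35 g

M(FeS2) = 55.85 + 2(32.06) = 119.97 g/mol.
M(H2O) = 2(1.008) + 16.00 = 18.016 g/mol.
n(FeS2) = 81.45 / 119.97 = 0.67892 mol.
Reaction (1): FeS2→Fe2O3 ratio 4:2 ⇒ n(Fe2O3) = 0.33946 mol.
Reaction (2): Fe2O3→CO2 ratio 1:3 ⇒ n(CO2) = 1.0184 mol.
Reaction (3): CO2→H2O ratio 1:1 ⇒ n(H2O) = 1.0184 mol.
Mass of H2O = 1.0184 × 18.016 = 18.347 g.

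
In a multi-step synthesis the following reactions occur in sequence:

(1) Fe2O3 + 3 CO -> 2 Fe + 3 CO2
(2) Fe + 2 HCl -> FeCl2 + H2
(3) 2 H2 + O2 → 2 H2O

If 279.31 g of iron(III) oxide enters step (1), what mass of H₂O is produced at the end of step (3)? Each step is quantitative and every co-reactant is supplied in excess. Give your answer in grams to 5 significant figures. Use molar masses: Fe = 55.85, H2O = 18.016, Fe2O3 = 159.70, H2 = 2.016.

63.019 g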